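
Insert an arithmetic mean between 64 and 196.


AM = (64 + 196)/2 = 260/2 = 130

AM = 130


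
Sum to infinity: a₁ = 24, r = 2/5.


S∞ = a₁/(1-r) = 24/(1 - 2/5)
= 24/(3/5)
= 40

S∞ = 40


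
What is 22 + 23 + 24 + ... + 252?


Σₖ₌22^252 k = Σₖ₌₁^252 k − Σₖ₌₁^21 k
= 252·253/2 − 21·22/2
= 31878 − 231 = 31647

Σk = 31647


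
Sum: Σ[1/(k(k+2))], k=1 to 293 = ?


1/(k(k+2)) = (1/2)·(1/k - 1/(k+2)) (partial fractions)
Telescoping: Σ = (1/2)·(1 + 1/2 - 1/294 - 1/295) = 64753/86730

Sum = 64753/86730


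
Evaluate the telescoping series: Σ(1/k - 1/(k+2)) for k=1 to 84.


Telescoping with gap 2: two head and two tail terms survive.
= (1 + 1/2) - (1/85 + 1/86)
= 3/2 - 1/85 - 1/86 = 5397/3655

Sum = 5397/3655


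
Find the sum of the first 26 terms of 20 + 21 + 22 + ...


aₙ = 20 + (26-1)×1 = 45
Sₙ = n(a₁+aₙ)/2 = 26×(20+45)/2
= 26×65/2 = 845

S_26 = 845


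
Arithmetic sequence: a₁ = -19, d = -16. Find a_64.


aₙ = a₁ + (n-1)d
= -19 + (64-1)×-16
= -19 - 1008
= -1027

a_64 = -1027


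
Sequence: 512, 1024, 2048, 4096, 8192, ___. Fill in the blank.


Pattern: powers of 2: 2ⁿ
Terms: 512, 1024, 2048, 4096, 8192
Next term = 16384

Next term = 16384


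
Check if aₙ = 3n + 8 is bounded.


aₙ = 3n + 8 → as n→∞, aₙ→∞
No finite upper bound exists
The sequence is UNBOUNDED

Unbounded (aₙ → ∞ as n → ∞)


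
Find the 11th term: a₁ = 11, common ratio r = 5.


aₙ = a₁·r^(n-1)
= 11×5^10
= 11×9765625
= 107421875

a_11 = 107421875


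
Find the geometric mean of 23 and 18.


GM = √(23×18) = √414 = 20.347

GM = 20.347


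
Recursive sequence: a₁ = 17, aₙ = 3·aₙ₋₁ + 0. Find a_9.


Computing step by step:
a_1 = 17
a_2 = 51
a_3 = 153
a_4 = 459
a_5 = 1377
a_6 = 4131
a_7 = 12393
a_8 = 37179
a_9 = 111537


a_9 = 111537


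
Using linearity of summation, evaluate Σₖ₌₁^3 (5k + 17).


Σ(5k+17) = 5·Σk + 17·n
= 5·6 + 17·3
= 30 + 51 = 81

Σ = 81


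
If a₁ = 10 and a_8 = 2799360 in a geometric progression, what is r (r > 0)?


r^(n-1) = aₙ/a₁
r^7 = 2799360/10 = 279936
r = 279936^(1/7)
= 6

r = 6


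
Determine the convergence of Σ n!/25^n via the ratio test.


aₙ = n!/25^n
a_{n+1}/aₙ = (n+1)!/25^(n+1) × 25^n/n!
= (n+1)/25
L = lim(n→∞) (n+1)/25 = ∞
L > 1 → series DIVERGES

Diverges (ratio test: L = ∞ > 1)


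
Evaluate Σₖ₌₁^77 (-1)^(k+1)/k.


S = 1 - 1/2 + 1/3 - 1/4 + 1/5 - 1/6 + 1/7 - 1/8 ± ...
= 0.6996
(Full series converges to +ln(2) ≈ +0.6931)

S_77 = 0.6996


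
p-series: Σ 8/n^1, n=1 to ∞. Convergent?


p-series test: Σ c/n^p converges if p > 1, diverges if p ≤ 1 (constant c > 0 doesn't affect convergence).
p = 1
1 ≤ 1 → DIVERGES

Diverges (p = 1 ≤ 1)


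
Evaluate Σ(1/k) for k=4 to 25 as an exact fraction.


Σₖ₌4^25 1/k = 1/4 + 1/5 + 1/6 + ... + 1/25
= 17692378667/8923714800
≈ 1.9826

Sum = 17692378667/8923714800 ≈ 1.9826


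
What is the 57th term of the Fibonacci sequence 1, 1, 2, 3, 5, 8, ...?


Fibonacci sequence: 1, 1, 2, 3, 5, 8, 13, 21, 34, 55, 89, ...
F(57) = 365435296162

F(57) = 365435296162


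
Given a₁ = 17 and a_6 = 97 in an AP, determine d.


d = (aₙ - a₁)/(n-1)
= (97 - 17)/(6-1)
= 80/5 = 16

d = 16


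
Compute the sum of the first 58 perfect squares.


n = 58
n(n+1)(2n+1)/6 = 58×59×117/6
= 400374/6 = 66729

Σk² = 66729


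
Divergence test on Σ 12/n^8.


lim(n→∞) 12/n^8 = 0
lim aₙ = 0 → nth-term test is INCONCLUSIVE
(Need other tests; this is actually a convergent p-series with p=8 > 1)

Inconclusive (lim aₙ = 0; need another test)


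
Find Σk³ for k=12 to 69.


Σₖ₌12^69 k³ = [69·70/2]² − [11·12/2]²
= 5832225 − 4356 = 5827869

Σk³ = 5827869


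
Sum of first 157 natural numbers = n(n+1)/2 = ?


n(n+1)/2 = 157×158/2 = 24806/2 = 12403

Σk = 12403


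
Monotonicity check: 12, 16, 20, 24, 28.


Differences: 4, 4, 4, 4
All differences > 0 → strictly INCREASING

Monotonically increasing


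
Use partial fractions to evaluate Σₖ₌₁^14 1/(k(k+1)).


1/(k(k+1)) = 1/k - 1/(k+1) (partial fractions)
Telescoping: Σ = 1 - 1/15 = 14/15

Sum = 14/15


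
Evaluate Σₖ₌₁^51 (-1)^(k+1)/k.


S = 1 - 1/2 + 1/3 - 1/4 + 1/5 - 1/6 + 1/7 - 1/8 ± ...
= 0.7029
(Full series converges to +ln(2) ≈ +0.6931)

S_51 = 0.7029


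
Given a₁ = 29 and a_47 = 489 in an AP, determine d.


d = (aₙ - a₁)/(n-1)
= (489 - 29)/(47-1)
= 460/46 = 10

d = 10


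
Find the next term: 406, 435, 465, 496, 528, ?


Pattern: triangular numbers: n(n+1)/2
Terms: 406, 435, 465, 496, 528
Next term = 561

Next term = 561


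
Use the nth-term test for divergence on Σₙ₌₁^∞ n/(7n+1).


lim(n→∞) n/(7n+1) = 1/7 = 1/7  (divide numerator and denominator by n)
lim aₙ = 1/7 ≠ 0 → series DIVERGES

Diverges (lim aₙ = 1/7 ≠ 0)


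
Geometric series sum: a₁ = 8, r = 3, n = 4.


Sₙ = 8×(3^4 - 1)/(3 - 1)
= 8×(81 - 1)/2
= 8×80/2
= 320

S_4 = 320


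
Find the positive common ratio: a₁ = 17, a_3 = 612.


r^(n-1) = aₙ/a₁
r^2 = 612/17 = 36
r = 36^(1/2)
= ±6; taking r > 0 gives r = 6

r = 6


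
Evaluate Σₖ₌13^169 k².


Σₖ₌13^169 k² = Σₖ₌₁^169 k² − Σₖ₌₁^12 k²
= 169·170·339/6 − 12·13·25/6
= 1623245 − 650 = 1622595

Σk² = 1622595


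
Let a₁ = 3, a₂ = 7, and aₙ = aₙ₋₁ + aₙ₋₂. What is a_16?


Computing iteratively: 3, 7, 10, 17, 27, 44, 71, 115, 186, 301, 487, 788, ...
a_16 = 5401

a_16 = 5401


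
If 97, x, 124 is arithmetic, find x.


AM = (97 + 124)/2 = 221/2 = 110.5

AM = 110.5


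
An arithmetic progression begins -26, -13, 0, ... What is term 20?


aₙ = a₁ + (n-1)d
= -26 + (20-1)×13
= -26 + 247
= 221

a_20 = 221


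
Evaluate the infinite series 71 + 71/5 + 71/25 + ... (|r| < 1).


S∞ = a₁/(1-r) = 71/(1 - 1/5)
= 71/(4/5)
= 355/4

S∞ = 355/4


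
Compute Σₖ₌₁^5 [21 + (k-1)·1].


aₙ = 21 + (5-1)×1 = 25
Sₙ = n(a₁+aₙ)/2 = 5×(21+25)/2
= 5×46/2 = 115

S_5 = 115


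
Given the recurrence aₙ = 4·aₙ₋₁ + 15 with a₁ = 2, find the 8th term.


Computing step by step:
a_1 = 2
a_2 = 23
a_3 = 107
a_4 = 443
a_5 = 1787
a_6 = 7163
a_7 = 28667
a_8 = 114683


a_8 = 114683


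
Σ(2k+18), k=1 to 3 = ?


Σ(2k+18) = 2·Σk + 18·n
= 2·6 + 18·3
= 12 + 54 = 66

Σ = 66


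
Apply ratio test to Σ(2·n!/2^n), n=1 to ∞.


aₙ = 2·n!/2^n
a_{n+1}/aₙ = (n+1)!/2^(n+1) × 2^n/n!  (constant 2 cancels)
= (n+1)/2
L = lim(n→∞) (n+1)/2 = ∞
L > 1 → series DIVERGES

Diverges (ratio test: L = ∞ > 1)


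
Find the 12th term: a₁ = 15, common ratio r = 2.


aₙ = a₁·r^(n-1)
= 15×2^11
= 15×2048
= 30720

a_12 = 30720


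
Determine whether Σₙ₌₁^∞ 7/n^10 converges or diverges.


p-series test: Σ c/n^p converges if p > 1, diverges if p ≤ 1 (constant c > 0 doesn't affect convergence).
p = 10
10 > 1 → CONVERGES

Converges (p = 10 > 1)


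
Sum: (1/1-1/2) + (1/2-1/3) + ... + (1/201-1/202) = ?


Telescoping: adjacent terms cancel.
= 1/1 - 1/202
= 1 - 1/202 = 201/202

Sum = 201/202


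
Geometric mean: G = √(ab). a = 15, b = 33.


GM = √(15×33) = √495 = 22.2486

GM = 22.2486


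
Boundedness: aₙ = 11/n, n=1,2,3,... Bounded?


a₁ = 11, a₂ = 11/2, a₃ = 11/3, ...
0 < aₙ ≤ 11 for all n ≥ 1
Lower bound: 0, Upper bound: 11
The sequence IS bounded

Bounded (0 < aₙ ≤ 11)


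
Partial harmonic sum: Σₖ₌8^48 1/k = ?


Σₖ₌8^48 1/k = 1/8 + 1/9 + 1/10 + ... + 1/48
= 826090171723375329593/442720643463713815200
≈ 1.8659

Sum = 826090171723375329593/442720643463713815200 ≈ 1.8659


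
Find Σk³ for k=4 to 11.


Σₖ₌4^11 k³ = [11·12/2]² − [3·4/2]²
= 4356 − 36 = 4320

Σk³ = 4320


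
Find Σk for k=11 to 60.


Σₖ₌11^60 k = Σₖ₌₁^60 k − Σₖ₌₁^10 k
= 60·61/2 − 10·11/2
= 1830 − 55 = 1775

Σk = 1775


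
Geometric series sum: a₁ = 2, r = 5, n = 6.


Sₙ = 2×(5^6 - 1)/(5 - 1)
= 2×(15625 - 1)/4
= 2×15624/4
= 7812

S_6 = 7812


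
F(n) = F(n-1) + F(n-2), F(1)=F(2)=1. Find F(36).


Fibonacci sequence: 1, 1, 2, 3, 5, 8, 13, 21, 34, 55, 89, ...
F(36) = 14930352

F(36) = 14930352


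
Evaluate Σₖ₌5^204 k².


Σₖ₌5^204 k² = Σₖ₌₁^204 k² − Σₖ₌₁^4 k²
= 204·205·409/6 − 4·5·9/6
= 2850730 − 30 = 2850700

Σk² = 2850700


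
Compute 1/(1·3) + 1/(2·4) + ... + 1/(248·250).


1/(k(k+2)) = (1/2)·(1/k - 1/(k+2)) (partial fractions)
Telescoping: Σ = (1/2)·(1 + 1/2 - 1/249 - 1/250) = 23219/31125

Sum = 23219/31125


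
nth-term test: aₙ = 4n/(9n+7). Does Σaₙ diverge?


lim(n→∞) 4n/(9n+7) = 4/9 = 4/9  (divide numerator and denominator by n)
lim aₙ = 4/9 ≠ 0 → series DIVERGES

Diverges (lim aₙ = 4/9 ≠ 0)


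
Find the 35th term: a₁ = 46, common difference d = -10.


aₙ = a₁ + (n-1)d
= 46 + (35-1)×-10
= 46 - 340
= -294

a_35 = -294


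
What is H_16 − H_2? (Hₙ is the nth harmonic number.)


Σₖ₌3^16 1/k = 1/3 + 1/4 + 1/5 + ... + 1/16
= 1355479/720720
≈ 1.8807

Sum = 1355479/720720 ≈ 1.8807


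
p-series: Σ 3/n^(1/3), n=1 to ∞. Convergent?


p-series test: Σ c/n^p converges if p > 1, diverges if p ≤ 1 (constant c > 0 doesn't affect convergence).
p = 1/3
1/3 ≤ 1 → DIVERGES

Diverges (p = 1/3 ≤ 1)


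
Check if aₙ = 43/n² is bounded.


a₁ = 43, a₂ = 43/4, a₃ = 43/9, ...
0 < aₙ ≤ 43 for all n ≥ 1
The sequence IS bounded

Bounded (0 < aₙ ≤ 43)


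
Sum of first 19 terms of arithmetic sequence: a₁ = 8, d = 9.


aₙ = 8 + (19-1)×9 = 170
Sₙ = n(a₁+aₙ)/2 = 19×(8+170)/2
= 19×178/2 = 1691

S_19 = 1691


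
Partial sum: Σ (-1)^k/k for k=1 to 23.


S = -1 + 1/2 - 1/3 + 1/4 - 1/5 + 1/6 - 1/7 + 1/8 ± ...
= -0.7144
(Full series converges to -ln(2) ≈ -0.6931)

S_23 = -0.7144


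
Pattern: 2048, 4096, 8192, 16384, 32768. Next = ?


Pattern: powers of 2: 2ⁿ
Terms: 2048, 4096, 8192, 16384, 32768
Next term = 65536

Next term = 65536


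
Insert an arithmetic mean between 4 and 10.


AM = (4 + 10)/2 = 14/2 = 7

AM = 7


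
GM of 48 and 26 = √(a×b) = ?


GM = √(48×26) = √1248 = 35.327

GM = 35.327


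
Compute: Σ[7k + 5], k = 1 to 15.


Σ(7k+5) = 7·Σk + 5·n
= 7·120 + 5·15
= 840 + 75 = 915

Σ = 915


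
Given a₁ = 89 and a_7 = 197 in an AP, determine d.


d = (aₙ - a₁)/(n-1)
= (197 - 89)/(7-1)
= 108/6 = 18

d = 18


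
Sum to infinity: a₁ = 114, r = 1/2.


S∞ = a₁/(1-r) = 114/(1 - 1/2)
= 114/(1/2)
= 228

S∞ = 228


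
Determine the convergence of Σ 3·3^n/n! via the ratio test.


aₙ = 3·3^n/n!
a_{n+1}/aₙ = 3^(n+1)/(n+1)! × n!/3^n  (constant 3 cancels)
= 3/(n+1)
L = lim(n→∞) 3/(n+1) = 0
L < 1 → series CONVERGES

Converges (ratio test: L = 0 < 1)


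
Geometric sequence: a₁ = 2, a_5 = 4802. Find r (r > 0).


r^(n-1) = aₙ/a₁
r^4 = 4802/2 = 2401
r = 2401^(1/4)
= ±7; taking r > 0 gives r = 7

r = 7


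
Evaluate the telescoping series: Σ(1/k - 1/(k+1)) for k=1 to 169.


Telescoping: adjacent terms cancel.
= 1/1 - 1/170
= 1 - 1/170 = 169/170

Sum = 169/170


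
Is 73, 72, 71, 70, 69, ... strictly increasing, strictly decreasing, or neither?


Differences: -1, -1, -1, -1
All differences < 0 → strictly DECREASING

Monotonically decreasing


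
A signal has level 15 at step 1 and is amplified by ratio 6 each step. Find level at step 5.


aₙ = a₁·r^(n-1)
= 15×6^4
= 15×1296
= 19440

a_5 = 19440


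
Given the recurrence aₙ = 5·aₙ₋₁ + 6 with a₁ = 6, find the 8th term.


Computing step by step:
a_1 = 6
a_2 = 36
a_3 = 186
a_4 = 936
a_5 = 4686
a_6 = 23436
a_7 = 117186
a_8 = 585936


a_8 = 585936


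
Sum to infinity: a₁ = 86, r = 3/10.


S∞ = a₁/(1-r) = 86/(1 - 3/10)
= 86/(7/10)
= 860/7

S∞ = 860/7


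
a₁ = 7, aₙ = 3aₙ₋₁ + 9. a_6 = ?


Computing step by step:
a_1 = 7
a_2 = 30
a_3 = 99
a_4 = 306
a_5 = 927
a_6 = 2790


a_6 = 2790


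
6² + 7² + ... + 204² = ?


Σₖ₌6^204 k² = Σₖ₌₁^204 k² − Σₖ₌₁^5 k²
= 204·205·409/6 − 5·6·11/6
= 2850730 − 55 = 2850675

Σk² = 2850675


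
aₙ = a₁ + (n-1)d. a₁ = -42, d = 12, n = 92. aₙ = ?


aₙ = a₁ + (n-1)d
= -42 + (92-1)×12
= -42 + 1092
= 1050

a_92 = 1050


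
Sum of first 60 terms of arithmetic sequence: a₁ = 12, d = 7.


aₙ = 12 + (60-1)×7 = 425
Sₙ = n(a₁+aₙ)/2 = 60×(12+425)/2
= 60×437/2 = 13110

S_60 = 13110


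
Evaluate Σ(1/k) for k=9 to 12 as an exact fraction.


Σₖ₌9^12 1/k = 1/9 + 1/10 + 1/11 + 1/12
= 763/1980
≈ 0.3854

Sum = 763/1980 ≈ 0.3854


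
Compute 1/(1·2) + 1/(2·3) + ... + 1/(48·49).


1/(k(k+1)) = 1/k - 1/(k+1) (partial fractions)
Telescoping: Σ = 1 - 1/49 = 48/49

Sum = 48/49


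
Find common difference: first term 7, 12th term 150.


d = (aₙ - a₁)/(n-1)
= (150 - 7)/(12-1)
= 143/11 = 13

d = 13


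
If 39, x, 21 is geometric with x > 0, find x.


GM = √(39×21) = √819 = 28.6182

GM = 28.6182


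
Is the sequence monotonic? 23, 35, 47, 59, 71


Differences: 12, 12, 12, 12
All differences > 0 → strictly INCREASING

Monotonically increasing


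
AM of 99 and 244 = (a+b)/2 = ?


AM = (99 + 244)/2 = 343/2 = 171.5

AM = 171.5


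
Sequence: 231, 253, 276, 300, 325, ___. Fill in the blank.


Pattern: triangular numbers: n(n+1)/2
Terms: 231, 253, 276, 300, 325
Next term = 351

Next term = 351


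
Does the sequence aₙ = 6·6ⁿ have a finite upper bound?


aₙ = 6·6ⁿ → as n→∞, aₙ→∞ (since base 6 > 1)
No finite upper bound exists
The sequence is UNBOUNDED

Unbounded (aₙ → ∞ as n → ∞)


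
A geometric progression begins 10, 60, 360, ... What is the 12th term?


aₙ = a₁·r^(n-1)
= 10×6^11
= 10×362797056
= 3627970560

a_12 = 3627970560


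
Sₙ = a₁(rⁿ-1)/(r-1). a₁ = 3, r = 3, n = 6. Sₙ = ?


Sₙ = 3×(3^6 - 1)/(3 - 1)
= 3×(729 - 1)/2
= 3×728/2
= 1092

S_6 = 1092


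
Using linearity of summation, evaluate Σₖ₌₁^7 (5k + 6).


Σ(5k+6) = 5·Σk + 6·n
= 5·28 + 6·7
= 140 + 42 = 182

Σ = 182


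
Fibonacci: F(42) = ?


Fibonacci sequence: 1, 1, 2, 3, 5, 8, 13, 21, 34, 55, 89, ...
F(42) = 267914296

F(42) = 267914296


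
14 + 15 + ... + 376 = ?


Σₖ₌14^376 k = Σₖ₌₁^376 k − Σₖ₌₁^13 k
= 376·377/2 − 13·14/2
= 70876 − 91 = 70785

Σk = 70785


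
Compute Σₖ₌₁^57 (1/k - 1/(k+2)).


Telescoping with gap 2: two head and two tail terms survive.
= (1 + 1/2) - (1/58 + 1/59)
= 3/2 - 1/58 - 1/59 = 2508/1711

Sum = 2508/1711


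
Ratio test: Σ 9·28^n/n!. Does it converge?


aₙ = 9·28^n/n!
a_{n+1}/aₙ = 28^(n+1)/(n+1)! × n!/28^n  (constant 9 cancels)
= 28/(n+1)
L = lim(n→∞) 28/(n+1) = 0
L < 1 → series CONVERGES

Converges (ratio test: L = 0 < 1)


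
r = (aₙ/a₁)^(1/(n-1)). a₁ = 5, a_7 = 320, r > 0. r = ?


r^(n-1) = aₙ/a₁
r^6 = 320/5 = 64
r = 64^(1/6)
= ±2; taking r > 0 gives r = 2

r = 2


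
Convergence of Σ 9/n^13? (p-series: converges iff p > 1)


p-series test: Σ c/n^p converges if p > 1, diverges if p ≤ 1 (constant c > 0 doesn't affect convergence).
p = 13
13 > 1 → CONVERGES

Converges (p = 13 > 1)


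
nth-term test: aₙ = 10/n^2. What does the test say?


lim(n→∞) 10/n^2 = 0
lim aₙ = 0 → nth-term test is INCONCLUSIVE
(Need other tests; this is actually a convergent p-series with p=2 > 1)

Inconclusive (lim aₙ = 0; need another test)


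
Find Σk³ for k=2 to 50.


Σₖ₌2^50 k³ = [50·51/2]² − [1·2/2]²
= 1625625 − 1 = 1625624

Σk³ = 1625624


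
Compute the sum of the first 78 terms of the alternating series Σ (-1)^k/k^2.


S = -1 + 1/4 - 1/9 + 1/16 - 1/25 + 1/36 - 1/49 + 1/64 ± ...
= -0.8224
(Full series converges to -π²/12 ≈ -0.8225)

S_78 = -0.8224


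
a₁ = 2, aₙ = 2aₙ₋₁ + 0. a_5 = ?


Computing step by step:
a_1 = 2
a_2 = 4
a_3 = 8
a_4 = 16
a_5 = 32


a_5 = 32


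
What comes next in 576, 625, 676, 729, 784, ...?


Pattern: perfect squares: n²
Terms: 576, 625, 676, 729, 784
Next term = 841

Next term = 841


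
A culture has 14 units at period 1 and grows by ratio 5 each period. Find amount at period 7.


aₙ = a₁·r^(n-1)
= 14×5^6
= 14×15625
= 218750

a_7 = 218750


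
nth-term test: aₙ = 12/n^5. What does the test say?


lim(n→∞) 12/n^5 = 0
lim aₙ = 0 → nth-term test is INCONCLUSIVE
(Need other tests; this is actually a convergent p-series with p=5 > 1)

Inconclusive (lim aₙ = 0; need another test)


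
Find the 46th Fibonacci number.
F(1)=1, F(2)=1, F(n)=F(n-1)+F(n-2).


Fibonacci sequence: 1, 1, 2, 3, 5, 8, 13, 21, 34, 55, 89, ...
F(46) = 1836311903

F(46) = 1836311903


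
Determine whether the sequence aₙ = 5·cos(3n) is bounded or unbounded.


For all n, -1 ≤ cos(3n) ≤ 1, so -5 ≤ 5·cos(3n) ≤ 5
Lower bound: -5, Upper bound: 5
The sequence IS bounded

Bounded (-5 ≤ aₙ ≤ 5)


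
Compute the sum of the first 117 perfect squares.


n = 117
n(n+1)(2n+1)/6 = 117×118×235/6
= 3244410/6 = 540735

Σk² = 540735


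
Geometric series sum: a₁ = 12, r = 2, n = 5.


Sₙ = 12×(2^5 - 1)/(2 - 1)
= 12×(32 - 1)/1
= 12×31/1
= 372

S_5 = 372


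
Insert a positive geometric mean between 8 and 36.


GM = √(8×36) = √288 = 16.9706

GM = 16.9706


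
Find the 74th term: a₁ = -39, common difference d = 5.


aₙ = a₁ + (n-1)d
= -39 + (74-1)×5
= -39 + 365
= 326

a_74 = 326


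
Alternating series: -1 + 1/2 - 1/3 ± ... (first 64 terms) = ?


S = -1 + 1/2 - 1/3 + 1/4 - 1/5 + 1/6 - 1/7 + 1/8 ± ...
= -0.6854
(Full series converges to -ln(2) ≈ -0.6931)

S_64 = -0.6854


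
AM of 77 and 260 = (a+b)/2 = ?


AM = (77 + 260)/2 = 337/2 = 168.5

AM = 168.5


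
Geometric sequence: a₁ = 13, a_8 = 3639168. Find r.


r^(n-1) = aₙ/a₁
r^7 = 3639168/13 = 279936
r = 279936^(1/7)
= 6

r = 6


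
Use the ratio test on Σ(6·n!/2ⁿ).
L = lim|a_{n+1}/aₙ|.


aₙ = 6·n!/2^n
a_{n+1}/aₙ = (n+1)!/2^(n+1) × 2^n/n!  (constant 6 cancels)
= (n+1)/2
L = lim(n→∞) (n+1)/2 = ∞
L > 1 → series DIVERGES

Diverges (ratio test: L = ∞ > 1)


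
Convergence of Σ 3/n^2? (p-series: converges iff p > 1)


p-series test: Σ c/n^p converges if p > 1, diverges if p ≤ 1 (constant c > 0 doesn't affect convergence).
p = 2
2 > 1 → CONVERGES

Converges (p = 2 > 1)


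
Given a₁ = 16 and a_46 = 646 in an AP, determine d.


d = (aₙ - a₁)/(n-1)
= (646 - 16)/(46-1)
= 630/45 = 14

d = 14


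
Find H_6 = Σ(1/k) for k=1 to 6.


H_6 = 1/1 + 1/2 + 1/3 + 1/4 + 1/5 + 1/6
= 49/20
≈ 2.45

H_6 = 49/20 ≈ 2.45


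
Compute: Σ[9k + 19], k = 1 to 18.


Σ(9k+19) = 9·Σk + 19·n
= 9·171 + 19·18
= 1539 + 342 = 1881

Σ = 1881


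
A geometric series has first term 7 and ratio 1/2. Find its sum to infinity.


S∞ = a₁/(1-r) = 7/(1 - 1/2)
= 7/(1/2)
= 14

S∞ = 14


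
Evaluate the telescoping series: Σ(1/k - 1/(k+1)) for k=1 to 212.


Telescoping: adjacent terms cancel.
= 1/1 - 1/213
= 1 - 1/213 = 212/213

Sum = 212/213


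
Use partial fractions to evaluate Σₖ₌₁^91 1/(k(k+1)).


1/(k(k+1)) = 1/k - 1/(k+1) (partial fractions)
Telescoping: Σ = 1 - 1/92 = 91/92

Sum = 91/92


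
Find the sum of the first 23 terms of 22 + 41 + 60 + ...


aₙ = 22 + (23-1)×19 = 440
Sₙ = n(a₁+aₙ)/2 = 23×(22+440)/2
= 23×462/2 = 5313

S_23 = 5313


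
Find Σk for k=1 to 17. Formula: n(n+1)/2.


n(n+1)/2 = 17×18/2 = 306/2 = 153

Σk = 153


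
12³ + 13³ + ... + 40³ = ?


Σₖ₌12^40 k³ = [40·41/2]² − [11·12/2]²
= 672400 − 4356 = 668044

Σk³ = 668044


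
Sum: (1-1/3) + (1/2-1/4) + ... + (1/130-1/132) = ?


Telescoping with gap 2: two head and two tail terms survive.
= (1 + 1/2) - (1/131 + 1/132)
= 3/2 - 1/131 - 1/132 = 25675/17292

Sum = 25675/17292


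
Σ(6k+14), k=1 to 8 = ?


Σ(6k+14) = 6·Σk + 14·n
= 6·36 + 14·8
= 216 + 112 = 328

Σ = 328


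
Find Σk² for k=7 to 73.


Σₖ₌7^73 k² = Σₖ₌₁^73 k² − Σₖ₌₁^6 k²
= 73·74·147/6 − 6·7·13/6
= 132349 − 91 = 132258

Σk² = 132258


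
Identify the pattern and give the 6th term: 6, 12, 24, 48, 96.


Pattern: geometric (r=2)
Terms: 6, 12, 24, 48, 96
Next term = 192

Next term = 192


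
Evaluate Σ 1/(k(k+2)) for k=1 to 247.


1/(k(k+2)) = (1/2)·(1/k - 1/(k+2)) (partial fractions)
Telescoping: Σ = (1/2)·(1 + 1/2 - 1/248 - 1/249) = 92131/123504

Sum = 92131/123504


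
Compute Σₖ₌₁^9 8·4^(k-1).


Sₙ = 8×(4^9 - 1)/(4 - 1)
= 8×(262144 - 1)/3
= 8×262143/3
= 699048

S_9 = 699048


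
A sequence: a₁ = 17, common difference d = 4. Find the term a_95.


aₙ = a₁ + (n-1)d
= 17 + (95-1)×4
= 17 + 376
= 393

a_95 = 393


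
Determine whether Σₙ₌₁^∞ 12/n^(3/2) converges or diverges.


p-series test: Σ c/n^p converges if p > 1, diverges if p ≤ 1 (constant c > 0 doesn't affect convergence).
p = 3/2
3/2 > 1 → CONVERGES

Converges (p = 3/2 > 1)


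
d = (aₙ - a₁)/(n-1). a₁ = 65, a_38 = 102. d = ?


d = (aₙ - a₁)/(n-1)
= (102 - 65)/(38-1)
= 37/37 = 1

d = 1


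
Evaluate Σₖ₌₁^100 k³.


n(n+1)/2 = 100×101/2 = 5050
Σk³ = 5050² = 25502500

Σk³ = 25502500


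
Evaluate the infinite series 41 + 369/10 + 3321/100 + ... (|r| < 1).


S∞ = a₁/(1-r) = 41/(1 - 9/10)
= 41/(1/10)
= 410

S∞ = 410


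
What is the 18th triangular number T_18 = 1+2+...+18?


n(n+1)/2 = 18×19/2 = 342/2 = 171

Σk = 171


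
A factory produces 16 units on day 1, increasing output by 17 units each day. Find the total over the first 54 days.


aₙ = 16 + (54-1)×17 = 917
Sₙ = n(a₁+aₙ)/2 = 54×(16+917)/2
= 54×933/2 = 25191

S_54 = 25191


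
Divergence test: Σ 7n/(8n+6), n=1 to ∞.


lim(n→∞) 7n/(8n+6) = 7/8 = 7/8  (divide numerator and denominator by n)
lim aₙ = 7/8 ≠ 0 → series DIVERGES

Diverges (lim aₙ = 7/8 ≠ 0)


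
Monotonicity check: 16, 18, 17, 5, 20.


Differences: 2, -1, -12, 15
Difference at position 1 is +2 (> 0) but position 2 is -1 (< 0) — sequence both rises and falls
→ NOT monotonic

Not monotonic


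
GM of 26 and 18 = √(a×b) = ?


GM = √(26×18) = √468 = 21.6333

GM = 21.6333


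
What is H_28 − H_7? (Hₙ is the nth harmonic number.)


Σₖ₌8^28 1/k = 1/8 + 1/9 + 1/10 + ... + 1/28
= 107163329963/80313433200
≈ 1.3343

Sum = 107163329963/80313433200 ≈ 1.3343


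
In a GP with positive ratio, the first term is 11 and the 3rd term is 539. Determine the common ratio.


r^(n-1) = aₙ/a₁
r^2 = 539/11 = 49
r = 49^(1/2)
= ±7; taking r > 0 gives r = 7

r = 7


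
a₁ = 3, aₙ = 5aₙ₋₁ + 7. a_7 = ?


Computing step by step:
a_1 = 3
a_2 = 22
a_3 = 117
a_4 = 592
a_5 = 2967
a_6 = 14842
a_7 = 74217


a_7 = 74217


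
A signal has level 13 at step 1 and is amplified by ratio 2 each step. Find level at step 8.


aₙ = a₁·r^(n-1)
= 13×2^7
= 13×128
= 1664

a_8 = 1664


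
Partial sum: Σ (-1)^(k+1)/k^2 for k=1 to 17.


S = 1 - 1/4 + 1/9 - 1/16 + 1/25 - 1/36 + 1/49 - 1/64 ± ...
= 0.8241
(Full series converges to +π²/12 ≈ +0.8225)

S_17 = 0.8241


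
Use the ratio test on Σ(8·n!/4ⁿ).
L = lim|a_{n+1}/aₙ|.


aₙ = 8·n!/4^n
a_{n+1}/aₙ = (n+1)!/4^(n+1) × 4^n/n!  (constant 8 cancels)
= (n+1)/4
L = lim(n→∞) (n+1)/4 = ∞
L > 1 → series DIVERGES

Diverges (ratio test: L = ∞ > 1)


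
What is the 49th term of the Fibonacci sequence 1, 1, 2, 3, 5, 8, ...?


Fibonacci sequence: 1, 1, 2, 3, 5, 8, 13, 21, 34, 55, 89, ...
F(49) = 7778742049

F(49) = 7778742049


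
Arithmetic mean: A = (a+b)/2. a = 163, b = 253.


AM = (163 + 253)/2 = 416/2 = 208

AM = 208


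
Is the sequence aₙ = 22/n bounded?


a₁ = 22, a₂ = 22/2, a₃ = 22/3, ...
0 < aₙ ≤ 22 for all n ≥ 1
Lower bound: 0, Upper bound: 22
The sequence IS bounded

Bounded (0 < aₙ ≤ 22)


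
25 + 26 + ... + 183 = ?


Σₖ₌25^183 k = Σₖ₌₁^183 k − Σₖ₌₁^24 k
= 183·184/2 − 24·25/2
= 16836 − 300 = 16536

Σk = 16536


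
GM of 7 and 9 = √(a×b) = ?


GM = √(7×9) = √63 = 7.9373

GM = 7.9373


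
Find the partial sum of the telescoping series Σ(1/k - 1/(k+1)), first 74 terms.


Telescoping: adjacent terms cancel.
= 1/1 - 1/75
= 1 - 1/75 = 74/75

Sum = 74/75


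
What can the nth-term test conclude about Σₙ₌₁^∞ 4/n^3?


lim(n→∞) 4/n^3 = 0
lim aₙ = 0 → nth-term test is INCONCLUSIVE
(Need other tests; this is actually a convergent p-series with p=3 > 1)

Inconclusive (lim aₙ = 0; need another test)


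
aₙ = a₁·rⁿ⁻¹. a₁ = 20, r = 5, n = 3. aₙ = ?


aₙ = a₁·r^(n-1)
= 20×5^2
= 20×25
= 500

a_3 = 500


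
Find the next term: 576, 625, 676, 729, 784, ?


Pattern: perfect squares: n²
Terms: 576, 625, 676, 729, 784
Next term = 841

Next term = 841


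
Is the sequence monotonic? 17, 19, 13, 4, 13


Differences: 2, -6, -9, 9
Difference at position 1 is +2 (> 0) but position 2 is -6 (< 0) — sequence both rises and falls
→ NOT monotonic

Not monotonic


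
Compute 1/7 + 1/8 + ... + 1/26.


Σₖ₌7^26 1/k = 1/7 + 1/8 + 1/9 + ... + 1/26
= 12532641007/8923714800
≈ 1.4044

Sum = 12532641007/8923714800 ≈ 1.4044


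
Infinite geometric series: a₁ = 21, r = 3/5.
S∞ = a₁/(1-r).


S∞ = a₁/(1-r) = 21/(1 - 3/5)
= 21/(2/5)
= 105/2

S∞ = 105/2


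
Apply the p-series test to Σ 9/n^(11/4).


p-series test: Σ c/n^p converges if p > 1, diverges if p ≤ 1 (constant c > 0 doesn't affect convergence).
p = 11/4
11/4 > 1 → CONVERGES

Converges (p = 11/4 > 1)


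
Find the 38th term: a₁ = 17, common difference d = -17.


aₙ = a₁ + (n-1)d
= 17 + (38-1)×-17
= 17 - 629
= -612

a_38 = -612


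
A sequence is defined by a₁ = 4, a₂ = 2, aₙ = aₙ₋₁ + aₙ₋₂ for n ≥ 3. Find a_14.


Computing iteratively: 4, 2, 6, 8, 14, 22, 36, 58, 94, 152, 246, 398, ...
a_14 = 1042

a_14 = 1042


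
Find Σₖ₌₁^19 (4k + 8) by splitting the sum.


Σ(4k+8) = 4·Σk + 8·n
= 4·190 + 8·19
= 760 + 152 = 912

Σ = 912


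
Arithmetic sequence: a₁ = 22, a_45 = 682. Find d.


d = (aₙ - a₁)/(n-1)
= (682 - 22)/(45-1)
= 660/44 = 15

d = 15


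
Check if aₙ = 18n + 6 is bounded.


aₙ = 18n + 6 → as n→∞, aₙ→∞
No finite upper bound exists
The sequence is UNBOUNDED

Unbounded (aₙ → ∞ as n → ∞)


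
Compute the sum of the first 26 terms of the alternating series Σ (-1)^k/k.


S = -1 + 1/2 - 1/3 + 1/4 - 1/5 + 1/6 - 1/7 + 1/8 ± ...
= -0.6743
(Full series converges to -ln(2) ≈ -0.6931)

S_26 = -0.6743


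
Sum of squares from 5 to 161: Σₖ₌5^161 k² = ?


Σₖ₌5^161 k² = Σₖ₌₁^161 k² − Σₖ₌₁^4 k²
= 161·162·323/6 − 4·5·9/6
= 1404081 − 30 = 1404051

Σk² = 1404051


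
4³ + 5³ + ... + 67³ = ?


Σₖ₌4^67 k³ = [67·68/2]² − [3·4/2]²
= 5189284 − 36 = 5189248

Σk³ = 5189248


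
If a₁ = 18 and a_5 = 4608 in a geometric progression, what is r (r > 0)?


r^(n-1) = aₙ/a₁
r^4 = 4608/18 = 256
r = 256^(1/4)
= ±4; taking r > 0 gives r = 4

r = 4


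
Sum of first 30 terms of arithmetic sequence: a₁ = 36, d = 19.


aₙ = 36 + (30-1)×19 = 587
Sₙ = n(a₁+aₙ)/2 = 30×(36+587)/2
= 30×623/2 = 9345

S_30 = 9345


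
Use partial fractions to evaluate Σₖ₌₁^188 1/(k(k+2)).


1/(k(k+2)) = (1/2)·(1/k - 1/(k+2)) (partial fractions)
Telescoping: Σ = (1/2)·(1 + 1/2 - 1/189 - 1/190) = 26743/35910

Sum = 26743/35910


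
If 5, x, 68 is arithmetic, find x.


AM = (5 + 68)/2 = 73/2 = 36.5

AM = 36.5


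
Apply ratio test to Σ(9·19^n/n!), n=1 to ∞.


aₙ = 9·19^n/n!
a_{n+1}/aₙ = 19^(n+1)/(n+1)! × n!/19^n  (constant 9 cancels)
= 19/(n+1)
L = lim(n→∞) 19/(n+1) = 0
L < 1 → series CONVERGES

Converges (ratio test: L = 0 < 1)


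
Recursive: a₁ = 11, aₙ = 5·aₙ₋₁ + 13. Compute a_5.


Computing step by step:
a_1 = 11
a_2 = 68
a_3 = 353
a_4 = 1778
a_5 = 8903


a_5 = 8903


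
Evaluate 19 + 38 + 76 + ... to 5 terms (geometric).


Sₙ = 19×(2^5 - 1)/(2 - 1)
= 19×(32 - 1)/1
= 19×31/1
= 589

S_5 = 589


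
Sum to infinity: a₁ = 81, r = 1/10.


S∞ = a₁/(1-r) = 81/(1 - 1/10)
= 81/(9/10)
= 90

S∞ = 90


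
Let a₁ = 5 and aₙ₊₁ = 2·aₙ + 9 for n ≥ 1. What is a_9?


Computing step by step:
a_1 = 5
a_2 = 19
a_3 = 47
a_4 = 103
a_5 = 215
a_6 = 439
a_7 = 887
a_8 = 1783
a_9 = 3575


a_9 = 3575


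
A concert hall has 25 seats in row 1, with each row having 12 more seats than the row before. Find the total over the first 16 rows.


aₙ = 25 + (16-1)×12 = 205
Sₙ = n(a₁+aₙ)/2 = 16×(25+205)/2
= 16×230/2 = 1840

S_16 = 1840


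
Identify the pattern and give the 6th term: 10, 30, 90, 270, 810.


Pattern: geometric (r=3)
Terms: 10, 30, 90, 270, 810
Next term = 2430

Next term = 2430


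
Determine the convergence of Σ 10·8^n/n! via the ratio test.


aₙ = 10·8^n/n!
a_{n+1}/aₙ = 8^(n+1)/(n+1)! × n!/8^n  (constant 10 cancels)
= 8/(n+1)
L = lim(n→∞) 8/(n+1) = 0
L < 1 → series CONVERGES

Converges (ratio test: L = 0 < 1)


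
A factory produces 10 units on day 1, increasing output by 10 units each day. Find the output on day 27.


aₙ = a₁ + (n-1)d
= 10 + (27-1)×10
= 10 + 260
= 270

a_27 = 270


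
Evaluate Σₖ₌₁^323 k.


n(n+1)/2 = 323×324/2 = 104652/2 = 52326

Σk = 52326


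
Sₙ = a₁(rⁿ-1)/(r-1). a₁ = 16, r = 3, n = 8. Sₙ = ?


Sₙ = 16×(3^8 - 1)/(3 - 1)
= 16×(6561 - 1)/2
= 16×6560/2
= 52480

S_8 = 52480


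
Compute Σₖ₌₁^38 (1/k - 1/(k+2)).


Telescoping with gap 2: two head and two tail terms survive.
= (1 + 1/2) - (1/39 + 1/40)
= 3/2 - 1/39 - 1/40 = 2261/1560

Sum = 2261/1560


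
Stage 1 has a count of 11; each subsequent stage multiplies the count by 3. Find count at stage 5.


aₙ = a₁·r^(n-1)
= 11×3^4
= 11×81
= 891

a_5 = 891


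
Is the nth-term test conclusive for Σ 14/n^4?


lim(n→∞) 14/n^4 = 0
lim aₙ = 0 → nth-term test is INCONCLUSIVE
(Need other tests; this is actually a convergent p-series with p=4 > 1)

Inconclusive (lim aₙ = 0; need another test)


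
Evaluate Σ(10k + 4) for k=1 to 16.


Σ(10k+4) = 10·Σk + 4·n
= 10·136 + 4·16
= 1360 + 64 = 1424

Σ = 1424


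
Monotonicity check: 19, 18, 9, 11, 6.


Differences: -1, -9, 2, -5
Difference at position 3 is +2 (> 0) but position 1 is -1 (< 0) — sequence both rises and falls
→ NOT monotonic

Not monotonic


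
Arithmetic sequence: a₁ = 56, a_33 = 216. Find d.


d = (aₙ - a₁)/(n-1)
= (216 - 56)/(33-1)
= 160/32 = 5

d = 5


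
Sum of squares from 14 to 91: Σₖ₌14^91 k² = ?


Σₖ₌14^91 k² = Σₖ₌₁^91 k² − Σₖ₌₁^13 k²
= 91·92·183/6 − 13·14·27/6
= 255346 − 819 = 254527

Σk² = 254527


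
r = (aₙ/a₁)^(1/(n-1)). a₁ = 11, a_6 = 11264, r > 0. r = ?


r^(n-1) = aₙ/a₁
r^5 = 11264/11 = 1024
r = 1024^(1/5)
= 4

r = 4


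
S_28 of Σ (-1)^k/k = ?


S = -1 + 1/2 - 1/3 + 1/4 - 1/5 + 1/6 - 1/7 + 1/8 ± ...
= -0.6756
(Full series converges to -ln(2) ≈ -0.6931)

S_28 = -0.6756


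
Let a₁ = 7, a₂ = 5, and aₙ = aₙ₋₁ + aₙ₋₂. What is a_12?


Computing iteratively: 7, 5, 12, 17, 29, 46, 75, 121, 196, 317, 513, 830
a_12 = 830

a_12 = 830


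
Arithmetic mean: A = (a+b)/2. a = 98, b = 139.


AM = (98 + 139)/2 = 237/2 = 118.5

AM = 118.5


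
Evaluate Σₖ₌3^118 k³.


Σₖ₌3^118 k³ = [118·119/2]² − [2·3/2]²
= 49294441 − 9 = 49294432

Σk³ = 49294432


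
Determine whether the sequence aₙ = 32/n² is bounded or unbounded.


a₁ = 32, a₂ = 32/4, a₃ = 32/9, ...
0 < aₙ ≤ 32 for all n ≥ 1
The sequence IS bounded

Bounded (0 < aₙ ≤ 32)


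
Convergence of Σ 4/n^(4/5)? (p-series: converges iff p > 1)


p-series test: Σ c/n^p converges if p > 1, diverges if p ≤ 1 (constant c > 0 doesn't affect convergence).
p = 4/5
4/5 ≤ 1 → DIVERGES

Diverges (p = 4/5 ≤ 1)


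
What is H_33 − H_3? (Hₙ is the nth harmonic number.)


Σₖ₌4^33 1/k = 1/4 + 1/5 + 1/6 + ... + 1/33
= 29608831262749/13127595717600
≈ 2.2555

Sum = 29608831262749/13127595717600 ≈ 2.2555


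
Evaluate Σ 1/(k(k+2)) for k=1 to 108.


1/(k(k+2)) = (1/2)·(1/k - 1/(k+2)) (partial fractions)
Telescoping: Σ = (1/2)·(1 + 1/2 - 1/109 - 1/110) = 8883/11990

Sum = 8883/11990


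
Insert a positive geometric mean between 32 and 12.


GM = √(32×12) = √384 = 19.5959

GM = 19.5959


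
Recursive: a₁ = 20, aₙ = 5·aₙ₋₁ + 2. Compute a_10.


Computing step by step:
a_1 = 20
a_2 = 102
a_3 = 512
a_4 = 2562
a_5 = 12812
a_6 = 64062
a_7 = 320312
a_8 = 1601562
a_9 = 8007812
a_10 = 40039062


a_10 = 40039062


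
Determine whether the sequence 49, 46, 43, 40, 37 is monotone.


Differences: -3, -3, -3, -3
All differences < 0 → strictly DECREASING

Monotonically decreasing


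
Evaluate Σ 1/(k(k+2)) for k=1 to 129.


1/(k(k+2)) = (1/2)·(1/k - 1/(k+2)) (partial fractions)
Telescoping: Σ = (1/2)·(1 + 1/2 - 1/130 - 1/131) = 6321/8515

Sum = 6321/8515


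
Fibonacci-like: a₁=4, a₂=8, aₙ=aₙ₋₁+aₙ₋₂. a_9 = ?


Computing iteratively: 4, 8, 12, 20, 32, 52, 84, 136, 220
a_9 = 220

a_9 = 220


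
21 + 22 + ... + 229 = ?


Σₖ₌21^229 k = Σₖ₌₁^229 k − Σₖ₌₁^20 k
= 229·230/2 − 20·21/2
= 26335 − 210 = 26125

Σk = 26125


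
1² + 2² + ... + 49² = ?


n = 49
n(n+1)(2n+1)/6 = 49×50×99/6
= 242550/6 = 40425

Σk² = 40425


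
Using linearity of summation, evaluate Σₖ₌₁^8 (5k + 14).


Σ(5k+14) = 5·Σk + 14·n
= 5·36 + 14·8
= 180 + 112 = 292

Σ = 292


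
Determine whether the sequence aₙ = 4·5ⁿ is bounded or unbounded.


aₙ = 4·5ⁿ → as n→∞, aₙ→∞ (since base 5 > 1)
No finite upper bound exists
The sequence is UNBOUNDED

Unbounded (aₙ → ∞ as n → ∞)


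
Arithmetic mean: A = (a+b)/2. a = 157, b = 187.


AM = (157 + 187)/2 = 344/2 = 172

AM = 172


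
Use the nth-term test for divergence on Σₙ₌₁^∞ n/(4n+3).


lim(n→∞) n/(4n+3) = 1/4 = 1/4  (divide numerator and denominator by n)
lim aₙ = 1/4 ≠ 0 → series DIVERGES

Diverges (lim aₙ = 1/4 ≠ 0)


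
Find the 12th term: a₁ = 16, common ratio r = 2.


aₙ = a₁·r^(n-1)
= 16×2^11
= 16×2048
= 32768

a_12 = 32768


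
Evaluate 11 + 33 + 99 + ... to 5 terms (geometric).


Sₙ = 11×(3^5 - 1)/(3 - 1)
= 11×(243 - 1)/2
= 11×242/2
= 1331

S_5 = 1331


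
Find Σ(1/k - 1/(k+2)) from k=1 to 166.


Telescoping with gap 2: two head and two tail terms survive.
= (1 + 1/2) - (1/167 + 1/168)
= 3/2 - 1/167 - 1/168 = 41749/28056

Sum = 41749/28056


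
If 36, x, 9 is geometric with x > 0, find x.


GM = √(36×9) = √324 = 18

GM = 18


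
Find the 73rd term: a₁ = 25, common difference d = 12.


aₙ = a₁ + (n-1)d
= 25 + (73-1)×12
= 25 + 864
= 889

a_73 = 889


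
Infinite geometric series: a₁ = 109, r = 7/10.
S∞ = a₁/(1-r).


S∞ = a₁/(1-r) = 109/(1 - 7/10)
= 109/(3/10)
= 1090/3

S∞ = 1090/3


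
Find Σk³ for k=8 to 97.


Σₖ₌8^97 k³ = [97·98/2]² − [7·8/2]²
= 22591009 − 784 = 22590225

Σk³ = 22590225


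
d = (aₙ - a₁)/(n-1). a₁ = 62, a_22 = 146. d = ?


d = (aₙ - a₁)/(n-1)
= (146 - 62)/(22-1)
= 84/21 = 4

d = 4


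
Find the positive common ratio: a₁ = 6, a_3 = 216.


r^(n-1) = aₙ/a₁
r^2 = 216/6 = 36
r = 36^(1/2)
= ±6; taking r > 0 gives r = 6

r = 6


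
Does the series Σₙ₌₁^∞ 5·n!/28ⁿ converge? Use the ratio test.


aₙ = 5·n!/28^n
a_{n+1}/aₙ = (n+1)!/28^(n+1) × 28^n/n!  (constant 5 cancels)
= (n+1)/28
L = lim(n→∞) (n+1)/28 = ∞
L > 1 → series DIVERGES

Diverges (ratio test: L = ∞ > 1)


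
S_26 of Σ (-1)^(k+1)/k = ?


S = 1 - 1/2 + 1/3 - 1/4 + 1/5 - 1/6 + 1/7 - 1/8 ± ...
= 0.6743
(Full series converges to +ln(2) ≈ +0.6931)

S_26 = 0.6743


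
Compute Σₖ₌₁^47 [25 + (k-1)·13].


aₙ = 25 + (47-1)×13 = 623
Sₙ = n(a₁+aₙ)/2 = 47×(25+623)/2
= 47×648/2 = 15228

S_47 = 15228


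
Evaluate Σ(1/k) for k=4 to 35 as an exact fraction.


Σₖ₌4^35 1/k = 1/4 + 1/5 + 1/6 + ... + 1/35
= 30370011182509/13127595717600
≈ 2.3134

Sum = 30370011182509/13127595717600 ≈ 2.3134


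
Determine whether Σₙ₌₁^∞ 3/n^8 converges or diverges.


p-series test: Σ c/n^p converges if p > 1, diverges if p ≤ 1 (constant c > 0 doesn't affect convergence).
p = 8
8 > 1 → CONVERGES

Converges (p = 8 > 1)


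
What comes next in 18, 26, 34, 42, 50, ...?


Pattern: arithmetic (d=8)
Terms: 18, 26, 34, 42, 50
Next term = 58

Next term = 58


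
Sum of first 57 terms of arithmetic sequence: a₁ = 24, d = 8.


aₙ = 24 + (57-1)×8 = 472
Sₙ = n(a₁+aₙ)/2 = 57×(24+472)/2
= 57×496/2 = 14136

S_57 = 14136


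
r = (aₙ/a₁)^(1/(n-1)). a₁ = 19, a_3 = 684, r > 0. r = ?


r^(n-1) = aₙ/a₁
r^2 = 684/19 = 36
r = 36^(1/2)
= ±6; taking r > 0 gives r = 6

r = 6


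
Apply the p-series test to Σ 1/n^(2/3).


p-series test: Σ c/n^p converges if p > 1, diverges if p ≤ 1 (constant c > 0 doesn't affect convergence).
p = 2/3
2/3 ≤ 1 → DIVERGES

Diverges (p = 2/3 ≤ 1)


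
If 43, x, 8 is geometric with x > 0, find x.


GM = √(43×8) = √344 = 18.5472

GM = 18.5472


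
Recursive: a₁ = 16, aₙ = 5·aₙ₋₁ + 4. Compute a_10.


Computing step by step:
a_1 = 16
a_2 = 84
a_3 = 424
a_4 = 2124
a_5 = 10624
a_6 = 53124
a_7 = 265624
a_8 = 1328124
a_9 = 6640624
a_10 = 33203124


a_10 = 33203124


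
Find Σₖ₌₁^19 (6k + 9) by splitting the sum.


Σ(6k+9) = 6·Σk + 9·n
= 6·190 + 9·19
= 1140 + 171 = 1311

Σ = 1311


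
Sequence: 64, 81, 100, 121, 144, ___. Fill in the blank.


Pattern: perfect squares: n²
Terms: 64, 81, 100, 121, 144
Next term = 169

Next term = 169


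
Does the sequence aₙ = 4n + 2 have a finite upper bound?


aₙ = 4n + 2 → as n→∞, aₙ→∞
No finite upper bound exists
The sequence is UNBOUNDED

Unbounded (aₙ → ∞ as n → ∞)


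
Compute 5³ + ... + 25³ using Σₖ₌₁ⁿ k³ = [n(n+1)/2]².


Σₖ₌5^25 k³ = [25·26/2]² − [4·5/2]²
= 105625 − 100 = 105525

Σk³ = 105525


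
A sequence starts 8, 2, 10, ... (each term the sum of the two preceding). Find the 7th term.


Computing iteratively: 8, 2, 10, 12, 22, 34, 56
a_7 = 56

a_7 = 56


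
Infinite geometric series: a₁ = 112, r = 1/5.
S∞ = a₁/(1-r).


S∞ = a₁/(1-r) = 112/(1 - 1/5)
= 112/(4/5)
= 140

S∞ = 140


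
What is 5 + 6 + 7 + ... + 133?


Σₖ₌5^133 k = Σₖ₌₁^133 k − Σₖ₌₁^4 k
= 133·134/2 − 4·5/2
= 8911 − 10 = 8901

Σk = 8901


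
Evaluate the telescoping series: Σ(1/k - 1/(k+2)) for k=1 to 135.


Telescoping with gap 2: two head and two tail terms survive.
= (1 + 1/2) - (1/136 + 1/137)
= 3/2 - 1/136 - 1/137 = 27675/18632

Sum = 27675/18632
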